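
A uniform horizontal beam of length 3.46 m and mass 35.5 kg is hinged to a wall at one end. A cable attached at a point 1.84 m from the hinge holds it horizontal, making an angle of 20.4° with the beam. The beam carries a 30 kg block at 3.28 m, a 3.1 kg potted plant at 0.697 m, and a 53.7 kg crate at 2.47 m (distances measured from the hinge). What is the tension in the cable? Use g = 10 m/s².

T ≈ 4590 N

About the hinge:
Beam weight: 35.5 × 10 = 355 N down at 1.73 m → arm 1.73 m, τ = 355 × 1.73 = 614.1 N·m clockwise.
Block: 30 × 10 = 300 N down at 3.28 m → arm 3.28 m, τ = 300 × 3.28 = 984 N·m clockwise.
Potted plant: 3.1 × 10 = 31 N down at 0.697 m → arm 0.697 m, τ = 31 × 0.697 = 21.61 N·m clockwise.
Crate: 53.7 × 10 = 537 N down at 2.47 m → arm 2.47 m, τ = 537 × 2.47 = 1326 N·m clockwise.
Total clockwise load moment = 2946 N·m.
The cable tension T acts at 1.84 m; only its component perpendicular to the beam, T sinθ, produces torque. sin 20.4° = 0.3486.
Setting net torque to zero: T × 1.84 × 0.3486 = 2946 → T = 2946 / 0.6414 = 4590 N.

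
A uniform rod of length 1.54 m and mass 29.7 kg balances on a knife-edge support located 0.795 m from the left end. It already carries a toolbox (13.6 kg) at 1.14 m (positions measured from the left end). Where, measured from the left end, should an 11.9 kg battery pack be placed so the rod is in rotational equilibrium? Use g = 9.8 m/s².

Sum moments about the knife-edge support (at 0.795 m from the left end) (the support reaction has zero arm there).
Beam weight: 29.7 × 9.8 = 291.1 N down at 0.77 m → arm 0.025 m, τ = 291.1 × 0.025 = 7.278 N·m counterclockwise.
Toolbox: 13.6 × 9.8 = 133.3 N down at 1.14 m → arm 0.345 m, τ = 133.3 × 0.345 = 45.99 N·m clockwise.
Net moment of existing loads = 38.71 N·m clockwise.
The battery pack weighs 11.9 × 9.8 = 116.6 N and must supply an equal counterclockwise moment, so its lever arm about the knife-edge support is 38.71 / 116.6 = 0.332 m.
That puts it at 0.795 − 0.332 = 0.463 m from the left end.

x ≈ 0.463 m from the left end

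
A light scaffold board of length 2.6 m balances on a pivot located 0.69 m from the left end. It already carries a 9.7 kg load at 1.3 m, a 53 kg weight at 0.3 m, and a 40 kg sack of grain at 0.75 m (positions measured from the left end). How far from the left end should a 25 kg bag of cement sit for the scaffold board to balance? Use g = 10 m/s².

Choose the pivot (at 0.69 m from the left end) as the axis so the support reaction has zero arm there.
Load: 9.7 × 10 = 97 N down at 1.3 m → arm 0.61 m, τ = 97 × 0.61 = 59.17 N·m clockwise.
Weight: 53 × 10 = 530 N down at 0.3 m → arm 0.39 m, τ = 530 × 0.39 = 206.7 N·m counterclockwise.
Sack of grain: 40 × 10 = 400 N down at 0.75 m → arm 0.06 m, τ = 400 × 0.06 = 24 N·m clockwise.
Net moment of existing loads = 123.5 N·m counterclockwise.
The bag of cement weighs 25 × 10 = 250 N and must supply an equal clockwise moment, so its lever arm about the pivot is 123.5 / 250 = 0.494 m.
That puts it at 0.69 + 0.494 = 1.18 m from the left end.

x ≈ 1.18 m from the left end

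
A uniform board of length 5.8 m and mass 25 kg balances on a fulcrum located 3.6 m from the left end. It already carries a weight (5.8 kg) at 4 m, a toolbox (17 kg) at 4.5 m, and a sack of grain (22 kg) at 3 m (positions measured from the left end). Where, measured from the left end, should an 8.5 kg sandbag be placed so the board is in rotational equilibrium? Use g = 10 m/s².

x ≈ 5.14 m from the left end

Sum moments about the fulcrum (at 3.6 m from the left end) (the support reaction has zero arm there).
Beam weight: 25 × 10 = 250 N down at 2.9 m → arm 0.7 m, τ = 250 × 0.7 = 175 N·m counterclockwise.
Weight: 5.8 × 10 = 58 N down at 4 m → arm 0.4 m, τ = 58 × 0.4 = 23.2 N·m clockwise.
Toolbox: 17 × 10 = 170 N down at 4.5 m → arm 0.9 m, τ = 170 × 0.9 = 153 N·m clockwise.
Sack of grain: 22 × 10 = 220 N down at 3 m → arm 0.6 m, τ = 220 × 0.6 = 132 N·m counterclockwise.
Net moment of existing loads = 130.8 N·m counterclockwise.
The sandbag weighs 8.5 × 10 = 85 N and must supply an equal clockwise moment, so its lever arm about the fulcrum is 130.8 / 85 = 1.54 m.
That puts it at 3.6 + 1.54 = 5.14 m from the left end.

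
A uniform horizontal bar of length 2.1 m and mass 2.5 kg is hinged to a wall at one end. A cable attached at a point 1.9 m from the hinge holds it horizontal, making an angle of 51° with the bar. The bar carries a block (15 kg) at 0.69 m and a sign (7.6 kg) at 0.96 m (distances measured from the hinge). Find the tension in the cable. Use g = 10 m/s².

Taking torques about the hinge:
Beam weight: 2.5 × 10 = 25 N down at 1.05 m → arm 1.05 m, τ = 25 × 1.05 = 26.25 N·m clockwise.
Block: 15 × 10 = 150 N down at 0.69 m → arm 0.69 m, τ = 150 × 0.69 = 103.5 N·m clockwise.
Sign: 7.6 × 10 = 76 N down at 0.96 m → arm 0.96 m, τ = 76 × 0.96 = 72.96 N·m clockwise.
Total clockwise load moment = 202.7 N·m.
The cable tension T acts at 1.9 m; only its component perpendicular to the bar, T sinθ, produces torque. sin 51° = 0.7771.
Στ = 0 ⇒ T × 1.9 × 0.7771 = 202.7 ⇒ T = 202.7 / 1.476 = 137 N.

T ≈ 137 N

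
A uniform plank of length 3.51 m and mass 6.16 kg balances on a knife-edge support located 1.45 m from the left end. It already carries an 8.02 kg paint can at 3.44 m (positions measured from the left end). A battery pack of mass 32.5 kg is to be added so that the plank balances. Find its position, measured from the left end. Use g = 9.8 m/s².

Take moments about the knife-edge support (at 1.45 m from the left end).
Beam weight: 6.16 × 9.8 = 60.37 N down at 1.755 m → arm 0.305 m, τ = 60.37 × 0.305 = 18.41 N·m clockwise.
Paint can: 8.02 × 9.8 = 78.6 N down at 3.44 m → arm 1.99 m, τ = 78.6 × 1.99 = 156.4 N·m clockwise.
Net moment of existing loads = 174.8 N·m clockwise.
The battery pack weighs 32.5 × 9.8 = 318.5 N and must supply an equal counterclockwise moment, so its lever arm about the knife-edge support is 174.8 / 318.5 = 0.549 m.
That puts it at 1.45 − 0.549 = 0.901 m from the left end.

x ≈ 0.901 m from the left end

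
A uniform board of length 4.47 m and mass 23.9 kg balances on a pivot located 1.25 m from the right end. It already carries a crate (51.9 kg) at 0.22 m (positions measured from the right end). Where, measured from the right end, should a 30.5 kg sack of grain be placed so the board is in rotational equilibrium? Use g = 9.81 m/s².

x ≈ 2.23 m from the right end

Choose the pivot (at 1.25 m from the right end) as the axis so the support reaction has zero arm there.
Beam weight: 23.9 × 9.81 = 234.5 N down at 2.235 m → arm 0.985 m, τ = 234.5 × 0.985 = 231 N·m counterclockwise.
Crate: 51.9 × 9.81 = 509.1 N down at 0.22 m → arm 1.03 m, τ = 509.1 × 1.03 = 524.4 N·m clockwise.
Net moment of existing loads = 293.4 N·m clockwise.
The sack of grain weighs 30.5 × 9.81 = 299.2 N and must supply an equal counterclockwise moment, so its lever arm about the pivot is 293.4 / 299.2 = 0.981 m.
That puts it at 1.25 + 0.981 = 2.23 m from the right end.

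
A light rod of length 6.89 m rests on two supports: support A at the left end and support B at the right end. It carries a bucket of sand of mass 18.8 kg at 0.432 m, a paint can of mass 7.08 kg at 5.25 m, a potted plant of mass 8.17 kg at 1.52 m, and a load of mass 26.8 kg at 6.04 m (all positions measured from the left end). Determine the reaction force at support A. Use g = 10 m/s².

R_A ≈ 290 N

About support B:
Bucket of sand: 18.8 × 10 = 188 N down at 0.432 m → arm 6.458 m, τ = 188 × 6.458 = 1214 N·m counterclockwise.
Paint can: 7.08 × 10 = 70.8 N down at 5.25 m → arm 1.64 m, τ = 70.8 × 1.64 = 116.1 N·m counterclockwise.
Potted plant: 8.17 × 10 = 81.7 N down at 1.52 m → arm 5.37 m, τ = 81.7 × 5.37 = 438.7 N·m counterclockwise.
Load: 26.8 × 10 = 268 N down at 6.04 m → arm 0.85 m, τ = 268 × 0.85 = 227.8 N·m counterclockwise.
Net load moment about support B = 1997 N·m counterclockwise.
Reaction R at support A is upward at 0 m, arm 6.89 m → moment R × 6.89 clockwise.
Balancing moments: R × 6.89 = 1997, giving R = 290 N.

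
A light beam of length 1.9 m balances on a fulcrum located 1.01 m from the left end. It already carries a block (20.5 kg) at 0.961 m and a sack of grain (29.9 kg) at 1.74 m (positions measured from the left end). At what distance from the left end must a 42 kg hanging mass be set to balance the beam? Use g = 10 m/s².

Taking torques about the fulcrum (at 1.01 m from the left end):
Block: 20.5 × 10 = 205 N down at 0.961 m → arm 0.049 m, τ = 205 × 0.049 = 10.04 N·m counterclockwise.
Sack of grain: 29.9 × 10 = 299 N down at 1.74 m → arm 0.73 m, τ = 299 × 0.73 = 218.3 N·m clockwise.
Net moment of existing loads = 208.3 N·m clockwise.
The hanging mass weighs 42 × 10 = 420 N and must supply an equal counterclockwise moment, so its lever arm about the fulcrum is 208.3 / 420 = 0.496 m.
That puts it at 1.01 − 0.496 = 0.514 m from the left end.

x ≈ 0.514 m from the left end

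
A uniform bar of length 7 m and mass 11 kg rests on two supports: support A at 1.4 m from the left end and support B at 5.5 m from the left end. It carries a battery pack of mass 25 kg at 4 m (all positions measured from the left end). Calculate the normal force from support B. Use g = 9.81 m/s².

R_B ≈ 211 N

Taking torques about support A:
Beam weight: 11 × 9.81 = 107.9 N down at 3.5 m → arm 2.1 m, τ = 107.9 × 2.1 = 226.6 N·m clockwise.
Battery pack: 25 × 9.81 = 245.2 N down at 4 m → arm 2.6 m, τ = 245.2 × 2.6 = 637.5 N·m clockwise.
Net load moment about support A = 864.1 N·m clockwise.
Reaction R at support B is upward at 5.5 m, arm 4.1 m → moment R × 4.1 counterclockwise.
Balancing moments: R × 4.1 = 864.1, giving R = 211 N.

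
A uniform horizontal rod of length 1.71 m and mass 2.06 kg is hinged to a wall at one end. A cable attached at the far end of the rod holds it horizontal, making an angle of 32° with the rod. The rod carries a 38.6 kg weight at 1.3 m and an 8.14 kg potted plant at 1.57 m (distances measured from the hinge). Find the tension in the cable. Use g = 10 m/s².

T ≈ 714 N

About the hinge:
Beam weight: 2.06 × 10 = 20.6 N down at 0.855 m → arm 0.855 m, τ = 20.6 × 0.855 = 17.61 N·m clockwise.
Weight: 38.6 × 10 = 386 N down at 1.3 m → arm 1.3 m, τ = 386 × 1.3 = 501.8 N·m clockwise.
Potted plant: 8.14 × 10 = 81.4 N down at 1.57 m → arm 1.57 m, τ = 81.4 × 1.57 = 127.8 N·m clockwise.
Total clockwise load moment = 647.2 N·m.
The cable tension T acts at 1.71 m; only its component perpendicular to the rod, T sinθ, produces torque. sin 32° = 0.5299.
Balancing moments: T × 1.71 × 0.5299 = 647.2, giving T = 647.2 / 0.9061 = 714 N.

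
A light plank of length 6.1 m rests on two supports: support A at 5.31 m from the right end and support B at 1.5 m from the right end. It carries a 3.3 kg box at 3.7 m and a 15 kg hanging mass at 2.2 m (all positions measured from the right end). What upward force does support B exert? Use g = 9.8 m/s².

Choose support A as the axis so its reaction then has zero moment arm.
Box: 3.3 × 9.8 = 32.34 N down at 3.7 m → arm 1.61 m, τ = 32.34 × 1.61 = 52.07 N·m clockwise.
Hanging mass: 15 × 9.8 = 147 N down at 2.2 m → arm 3.11 m, τ = 147 × 3.11 = 457.2 N·m clockwise.
Net load moment about support A = 509.3 N·m clockwise.
Reaction R at support B is upward at 1.5 m, arm 3.81 m → moment R × 3.81 counterclockwise.
Στ = 0 ⇒ R × 3.81 = 509.3 ⇒ R = 134 N.

R_B ≈ 134 N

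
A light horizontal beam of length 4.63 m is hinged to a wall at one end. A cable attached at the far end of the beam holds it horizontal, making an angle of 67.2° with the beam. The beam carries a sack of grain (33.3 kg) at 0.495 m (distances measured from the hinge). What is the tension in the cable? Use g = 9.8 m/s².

T ≈ 37.8 N

Sum moments about the hinge (the unknown hinge reaction has zero arm there).
Sack of grain: 33.3 × 9.8 = 326.3 N down at 0.495 m → arm 0.495 m, τ = 326.3 × 0.495 = 161.5 N·m clockwise.
Total clockwise load moment = 161.5 N·m.
The cable tension T acts at 4.63 m; only its component perpendicular to the beam, T sinθ, produces torque. sin 67.2° = 0.9219.
For rotational equilibrium, T × 4.63 × 0.9219 = 161.5, so T = 161.5 / 4.268 = 37.8 N.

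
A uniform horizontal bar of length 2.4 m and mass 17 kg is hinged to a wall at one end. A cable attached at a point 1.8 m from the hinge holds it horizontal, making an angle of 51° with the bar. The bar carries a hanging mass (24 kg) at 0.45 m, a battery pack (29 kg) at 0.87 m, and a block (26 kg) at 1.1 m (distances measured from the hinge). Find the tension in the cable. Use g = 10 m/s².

T ≈ 608 N

Taking torques about the hinge:
Beam weight: 17 × 10 = 170 N down at 1.2 m → arm 1.2 m, τ = 170 × 1.2 = 204 N·m clockwise.
Hanging mass: 24 × 10 = 240 N down at 0.45 m → arm 0.45 m, τ = 240 × 0.45 = 108 N·m clockwise.
Battery pack: 29 × 10 = 290 N down at 0.87 m → arm 0.87 m, τ = 290 × 0.87 = 252.3 N·m clockwise.
Block: 26 × 10 = 260 N down at 1.1 m → arm 1.1 m, τ = 260 × 1.1 = 286 N·m clockwise.
Total clockwise load moment = 850.3 N·m.
The cable tension T acts at 1.8 m; only its component perpendicular to the bar, T sinθ, produces torque. sin 51° = 0.7771.
Balancing moments: T × 1.8 × 0.7771 = 850.3, giving T = 850.3 / 1.399 = 608 N.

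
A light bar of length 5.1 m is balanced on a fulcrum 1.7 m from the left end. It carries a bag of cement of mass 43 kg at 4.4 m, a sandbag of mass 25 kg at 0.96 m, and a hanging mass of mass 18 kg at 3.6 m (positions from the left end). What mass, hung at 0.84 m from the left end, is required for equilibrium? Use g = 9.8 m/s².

Taking torques about the fulcrum (at 1.7 m from the left end):
Bag of cement: 43 × 9.8 = 421.4 N down at 4.4 m → arm 2.7 m, τ = 421.4 × 2.7 = 1138 N·m clockwise.
Sandbag: 25 × 9.8 = 245 N down at 0.96 m → arm 0.74 m, τ = 245 × 0.74 = 181.3 N·m counterclockwise.
Hanging mass: 18 × 9.8 = 176.4 N down at 3.6 m → arm 1.9 m, τ = 176.4 × 1.9 = 335.2 N·m clockwise.
Net moment of known loads = 1292 N·m clockwise.
An unknown mass m at 0.84 m has arm 0.86 m; its moment is m·g·0.86 counterclockwise.
Setting net torque to zero: m × 9.8 × 0.86 = 1292 → m = 1292 / (9.8 × 0.86) = 153 kg.

m ≈ 153 kg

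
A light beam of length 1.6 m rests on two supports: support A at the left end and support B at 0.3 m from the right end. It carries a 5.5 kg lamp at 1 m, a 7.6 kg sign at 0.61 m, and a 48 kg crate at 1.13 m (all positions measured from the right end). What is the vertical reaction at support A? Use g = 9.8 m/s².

Sum moments about support B (its reaction then has zero moment arm).
Lamp: 5.5 × 9.8 = 53.9 N down at 1 m → arm 0.7 m, τ = 53.9 × 0.7 = 37.73 N·m counterclockwise.
Sign: 7.6 × 9.8 = 74.48 N down at 0.61 m → arm 0.31 m, τ = 74.48 × 0.31 = 23.09 N·m counterclockwise.
Crate: 48 × 9.8 = 470.4 N down at 1.13 m → arm 0.83 m, τ = 470.4 × 0.83 = 390.4 N·m counterclockwise.
Net load moment about support B = 451.2 N·m counterclockwise.
Reaction R at support A is upward at 1.6 m, arm 1.3 m → moment R × 1.3 clockwise.
For rotational equilibrium, R × 1.3 = 451.2, so R = 347 N.

R_A ≈ 347 N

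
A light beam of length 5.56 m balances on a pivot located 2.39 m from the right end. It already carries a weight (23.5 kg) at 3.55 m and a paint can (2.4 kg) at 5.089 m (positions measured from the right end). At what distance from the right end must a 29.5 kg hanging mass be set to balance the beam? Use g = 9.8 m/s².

About the pivot (at 2.39 m from the right end):
Weight: 23.5 × 9.8 = 230.3 N down at 3.55 m → arm 1.16 m, τ = 230.3 × 1.16 = 267.1 N·m counterclockwise.
Paint can: 2.4 × 9.8 = 23.52 N down at 5.089 m → arm 2.699 m, τ = 23.52 × 2.699 = 63.48 N·m counterclockwise.
Net moment of existing loads = 330.6 N·m counterclockwise.
The hanging mass weighs 29.5 × 9.8 = 289.1 N and must supply an equal clockwise moment, so its lever arm about the pivot is 330.6 / 289.1 = 1.14 m.
That puts it at 2.39 − 1.14 = 1.25 m from the right end.

x ≈ 1.25 m from the right end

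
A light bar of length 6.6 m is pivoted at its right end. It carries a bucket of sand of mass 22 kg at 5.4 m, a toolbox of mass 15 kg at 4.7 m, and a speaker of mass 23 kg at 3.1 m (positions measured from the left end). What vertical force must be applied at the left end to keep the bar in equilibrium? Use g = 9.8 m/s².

About the right end:
Bucket of sand: 22 × 9.8 = 215.6 N down at 5.4 m → arm 1.2 m, τ = 215.6 × 1.2 = 258.7 N·m counterclockwise.
Toolbox: 15 × 9.8 = 147 N down at 4.7 m → arm 1.9 m, τ = 147 × 1.9 = 279.3 N·m counterclockwise.
Speaker: 23 × 9.8 = 225.4 N down at 3.1 m → arm 3.5 m, τ = 225.4 × 3.5 = 788.9 N·m counterclockwise.
Net moment of the loads = 1327 N·m counterclockwise.
The upward force F acts at the left end, arm 6.6 m, giving F × 6.6 clockwise.
For rotational equilibrium, F × 6.6 = 1327, so F = 1327 / 6.6 = 201 N.

F ≈ 201 N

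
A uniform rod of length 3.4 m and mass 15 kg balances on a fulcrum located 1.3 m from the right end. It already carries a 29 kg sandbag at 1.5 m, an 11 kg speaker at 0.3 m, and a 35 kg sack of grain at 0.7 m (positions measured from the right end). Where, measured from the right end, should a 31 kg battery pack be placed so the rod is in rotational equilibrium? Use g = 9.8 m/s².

x ≈ 1.95 m from the right end

About the fulcrum (at 1.3 m from the right end):
Beam weight: 15 × 9.8 = 147 N down at 1.7 m → arm 0.4 m, τ = 147 × 0.4 = 58.8 N·m counterclockwise.
Sandbag: 29 × 9.8 = 284.2 N down at 1.5 m → arm 0.2 m, τ = 284.2 × 0.2 = 56.84 N·m counterclockwise.
Speaker: 11 × 9.8 = 107.8 N down at 0.3 m → arm 1 m, τ = 107.8 × 1 = 107.8 N·m clockwise.
Sack of grain: 35 × 9.8 = 343 N down at 0.7 m → arm 0.6 m, τ = 343 × 0.6 = 205.8 N·m clockwise.
Net moment of existing loads = 198 N·m clockwise.
The battery pack weighs 31 × 9.8 = 303.8 N and must supply an equal counterclockwise moment, so its lever arm about the fulcrum is 198 / 303.8 = 0.652 m.
That puts it at 1.3 + 0.652 = 1.95 m from the right end.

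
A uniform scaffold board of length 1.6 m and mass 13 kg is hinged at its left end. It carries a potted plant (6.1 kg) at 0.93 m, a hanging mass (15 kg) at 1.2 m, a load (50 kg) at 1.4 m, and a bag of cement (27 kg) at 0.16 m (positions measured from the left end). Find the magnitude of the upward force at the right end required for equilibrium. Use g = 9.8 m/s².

Taking torques about the left end:
Beam weight: 13 × 9.8 = 127.4 N down at 0.8 m → arm 0.8 m, τ = 127.4 × 0.8 = 101.9 N·m clockwise.
Potted plant: 6.1 × 9.8 = 59.78 N down at 0.93 m → arm 0.93 m, τ = 59.78 × 0.93 = 55.6 N·m clockwise.
Hanging mass: 15 × 9.8 = 147 N down at 1.2 m → arm 1.2 m, τ = 147 × 1.2 = 176.4 N·m clockwise.
Load: 50 × 9.8 = 490 N down at 1.4 m → arm 1.4 m, τ = 490 × 1.4 = 686 N·m clockwise.
Bag of cement: 27 × 9.8 = 264.6 N down at 0.16 m → arm 0.16 m, τ = 264.6 × 0.16 = 42.34 N·m clockwise.
Net moment of the loads = 1062 N·m clockwise.
The upward force F acts at the right end, arm 1.6 m, giving F × 1.6 counterclockwise.
For rotational equilibrium, F × 1.6 = 1062, so F = 1062 / 1.6 = 664 N.

F ≈ 664 N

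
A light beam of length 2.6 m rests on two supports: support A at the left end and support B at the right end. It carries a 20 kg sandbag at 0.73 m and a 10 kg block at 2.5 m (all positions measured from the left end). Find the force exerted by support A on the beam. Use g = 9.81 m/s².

Taking torques about support B:
Sandbag: 20 × 9.81 = 196.2 N down at 0.73 m → arm 1.87 m, τ = 196.2 × 1.87 = 366.9 N·m counterclockwise.
Block: 10 × 9.81 = 98.1 N down at 2.5 m → arm 0.1 m, τ = 98.1 × 0.1 = 9.81 N·m counterclockwise.
Net load moment about support B = 376.7 N·m counterclockwise.
Reaction R at support A is upward at 0 m, arm 2.6 m → moment R × 2.6 clockwise.
Balancing moments: R × 2.6 = 376.7, giving R = 145 N.

R_A ≈ 145 N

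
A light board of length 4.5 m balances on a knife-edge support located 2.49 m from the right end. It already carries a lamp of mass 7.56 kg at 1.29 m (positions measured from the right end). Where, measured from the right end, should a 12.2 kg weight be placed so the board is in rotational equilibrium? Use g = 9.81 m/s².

Take moments about the knife-edge support (at 2.49 m from the right end).
Lamp: 7.56 × 9.81 = 74.16 N down at 1.29 m → arm 1.2 m, τ = 74.16 × 1.2 = 88.99 N·m clockwise.
Net moment of existing loads = 88.99 N·m clockwise.
The weight weighs 12.2 × 9.81 = 119.7 N and must supply an equal counterclockwise moment, so its lever arm about the knife-edge support is 88.99 / 119.7 = 0.743 m.
That puts it at 2.49 + 0.743 = 3.23 m from the right end.

x ≈ 3.23 m from the right end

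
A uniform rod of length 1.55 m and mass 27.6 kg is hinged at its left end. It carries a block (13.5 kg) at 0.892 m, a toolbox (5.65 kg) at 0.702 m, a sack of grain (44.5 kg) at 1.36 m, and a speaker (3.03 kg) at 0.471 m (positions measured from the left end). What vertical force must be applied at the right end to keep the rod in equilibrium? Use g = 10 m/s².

F ≈ 641 N

Taking torques about the left end:
Beam weight: 27.6 × 10 = 276 N down at 0.775 m → arm 0.775 m, τ = 276 × 0.775 = 213.9 N·m clockwise.
Block: 13.5 × 10 = 135 N down at 0.892 m → arm 0.892 m, τ = 135 × 0.892 = 120.4 N·m clockwise.
Toolbox: 5.65 × 10 = 56.5 N down at 0.702 m → arm 0.702 m, τ = 56.5 × 0.702 = 39.66 N·m clockwise.
Sack of grain: 44.5 × 10 = 445 N down at 1.36 m → arm 1.36 m, τ = 445 × 1.36 = 605.2 N·m clockwise.
Speaker: 3.03 × 10 = 30.3 N down at 0.471 m → arm 0.471 m, τ = 30.3 × 0.471 = 14.27 N·m clockwise.
Net moment of the loads = 993.4 N·m clockwise.
The upward force F acts at the right end, arm 1.55 m, giving F × 1.55 counterclockwise.
For rotational equilibrium, F × 1.55 = 993.4, so F = 993.4 / 1.55 = 641 N.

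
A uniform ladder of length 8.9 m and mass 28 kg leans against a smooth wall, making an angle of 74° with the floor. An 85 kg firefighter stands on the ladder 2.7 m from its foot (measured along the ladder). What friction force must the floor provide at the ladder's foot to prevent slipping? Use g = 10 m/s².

Taking torques about the foot of the ladder:
Ladder weight 28×10 = 280 N acts at 4.45 m along the ladder; its horizontal arm is 4.45·cos74° = 1.227 m → τ = 343.6 N·m clockwise.
Firefighter: 85×10 = 850 N at 2.7 m → arm 0.7442 m → τ = 632.6 N·m clockwise.
Wall normal N acts horizontally at the top; its moment arm is the height L sinθ = 8.9·sin74° = 8.555 m, counterclockwise.
Στ = 0 ⇒ N × 8.555 = 976.2 ⇒ N = 114 N.
ΣFx = 0: friction at the foot balances the wall's push, so f = N_wall = 114 N.

f ≈ 114 N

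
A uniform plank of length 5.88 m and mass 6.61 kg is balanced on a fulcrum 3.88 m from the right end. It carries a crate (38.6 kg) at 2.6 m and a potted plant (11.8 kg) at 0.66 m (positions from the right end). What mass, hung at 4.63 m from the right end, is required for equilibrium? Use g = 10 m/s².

Sum moments about the fulcrum (at 3.88 m from the right end) (the support reaction has zero arm there).
Beam weight: 6.61 × 10 = 66.1 N down at 2.94 m → arm 0.94 m, τ = 66.1 × 0.94 = 62.13 N·m clockwise.
Crate: 38.6 × 10 = 386 N down at 2.6 m → arm 1.28 m, τ = 386 × 1.28 = 494.1 N·m clockwise.
Potted plant: 11.8 × 10 = 118 N down at 0.66 m → arm 3.22 m, τ = 118 × 3.22 = 380 N·m clockwise.
Net moment of known loads = 936.2 N·m clockwise.
An unknown mass m at 4.63 m has arm 0.75 m; its moment is m·g·0.75 counterclockwise.
Στ = 0 ⇒ m × 10 × 0.75 = 936.2 ⇒ m = 936.2 / (10 × 0.75) = 125 kg.

m ≈ 125 kg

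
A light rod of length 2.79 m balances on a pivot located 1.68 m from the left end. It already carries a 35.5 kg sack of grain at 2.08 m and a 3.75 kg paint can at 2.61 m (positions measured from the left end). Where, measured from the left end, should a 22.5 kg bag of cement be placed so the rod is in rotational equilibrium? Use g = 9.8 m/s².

x ≈ 0.894 m from the left end

Sum moments about the pivot (at 1.68 m from the left end) (the support reaction has zero arm there).
Sack of grain: 35.5 × 9.8 = 347.9 N down at 2.08 m → arm 0.4 m, τ = 347.9 × 0.4 = 139.2 N·m clockwise.
Paint can: 3.75 × 9.8 = 36.75 N down at 2.61 m → arm 0.93 m, τ = 36.75 × 0.93 = 34.18 N·m clockwise.
Net moment of existing loads = 173.4 N·m clockwise.
The bag of cement weighs 22.5 × 9.8 = 220.5 N and must supply an equal counterclockwise moment, so its lever arm about the pivot is 173.4 / 220.5 = 0.786 m.
That puts it at 1.68 − 0.786 = 0.894 m from the left end.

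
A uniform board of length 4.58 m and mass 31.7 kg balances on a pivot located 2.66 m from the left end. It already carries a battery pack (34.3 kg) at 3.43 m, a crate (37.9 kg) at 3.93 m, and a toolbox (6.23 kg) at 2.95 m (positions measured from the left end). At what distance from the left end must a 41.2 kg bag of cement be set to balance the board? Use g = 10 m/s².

Sum moments about the pivot (at 2.66 m from the left end) (the support reaction has zero arm there).
Beam weight: 31.7 × 10 = 317 N down at 2.29 m → arm 0.37 m, τ = 317 × 0.37 = 117.3 N·m counterclockwise.
Battery pack: 34.3 × 10 = 343 N down at 3.43 m → arm 0.77 m, τ = 343 × 0.77 = 264.1 N·m clockwise.
Crate: 37.9 × 10 = 379 N down at 3.93 m → arm 1.27 m, τ = 379 × 1.27 = 481.3 N·m clockwise.
Toolbox: 6.23 × 10 = 62.3 N down at 2.95 m → arm 0.29 m, τ = 62.3 × 0.29 = 18.07 N·m clockwise.
Net moment of existing loads = 646.2 N·m clockwise.
The bag of cement weighs 41.2 × 10 = 412 N and must supply an equal counterclockwise moment, so its lever arm about the pivot is 646.2 / 412 = 1.57 m.
That puts it at 2.66 − 1.57 = 1.09 m from the left end.

x ≈ 1.09 m from the left end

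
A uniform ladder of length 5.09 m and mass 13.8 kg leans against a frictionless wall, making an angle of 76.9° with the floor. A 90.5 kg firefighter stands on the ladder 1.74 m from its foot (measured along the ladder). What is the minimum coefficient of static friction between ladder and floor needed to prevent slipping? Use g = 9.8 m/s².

μ_min ≈ 0.0844

Sum moments about the foot of the ladder (the floor normal and friction both act there and drop out).
Ladder weight 13.8×9.8 = 135.2 N acts at 2.545 m along the ladder; its horizontal arm is 2.545·cos76.9° = 0.5768 m → τ = 77.98 N·m clockwise.
Firefighter: 90.5×9.8 = 886.9 N at 1.74 m → arm 0.3944 m → τ = 349.8 N·m clockwise.
Wall normal N acts horizontally at the top; its moment arm is the height L sinθ = 5.09·sin76.9° = 4.958 m, counterclockwise.
Setting net torque to zero: N × 4.958 = 427.8 → N = 86.28 N.
ΣFx = 0 ⇒ f = N_wall = 86.28 N. ΣFy = 0 ⇒ N_floor = 1022 N.
μ_min = f / N_floor = 86.28 / 1022 = 0.0844.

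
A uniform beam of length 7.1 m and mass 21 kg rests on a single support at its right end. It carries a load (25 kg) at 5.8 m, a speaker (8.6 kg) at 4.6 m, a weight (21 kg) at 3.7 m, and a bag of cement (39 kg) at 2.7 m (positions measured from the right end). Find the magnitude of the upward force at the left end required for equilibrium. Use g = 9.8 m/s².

F ≈ 610 N

Taking torques about the right end:
Beam weight: 21 × 9.8 = 205.8 N down at 3.55 m → arm 3.55 m, τ = 205.8 × 3.55 = 730.6 N·m counterclockwise.
Load: 25 × 9.8 = 245 N down at 5.8 m → arm 5.8 m, τ = 245 × 5.8 = 1421 N·m counterclockwise.
Speaker: 8.6 × 9.8 = 84.28 N down at 4.6 m → arm 4.6 m, τ = 84.28 × 4.6 = 387.7 N·m counterclockwise.
Weight: 21 × 9.8 = 205.8 N down at 3.7 m → arm 3.7 m, τ = 205.8 × 3.7 = 761.5 N·m counterclockwise.
Bag of cement: 39 × 9.8 = 382.2 N down at 2.7 m → arm 2.7 m, τ = 382.2 × 2.7 = 1032 N·m counterclockwise.
Net moment of the loads = 4333 N·m counterclockwise.
The upward force F acts at the left end, arm 7.1 m, giving F × 7.1 clockwise.
Setting net torque to zero: F × 7.1 = 4333 → F = 4333 / 7.1 = 610 N.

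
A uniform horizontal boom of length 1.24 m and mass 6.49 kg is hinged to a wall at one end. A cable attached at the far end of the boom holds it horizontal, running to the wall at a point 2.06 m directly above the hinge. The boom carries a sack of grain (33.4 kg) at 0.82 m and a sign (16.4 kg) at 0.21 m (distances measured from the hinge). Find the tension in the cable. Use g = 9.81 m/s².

Sum moments about the hinge (the unknown hinge reaction has zero arm there).
Beam weight: 6.49 × 9.81 = 63.67 N down at 0.62 m → arm 0.62 m, τ = 63.67 × 0.62 = 39.48 N·m clockwise.
Sack of grain: 33.4 × 9.81 = 327.7 N down at 0.82 m → arm 0.82 m, τ = 327.7 × 0.82 = 268.7 N·m clockwise.
Sign: 16.4 × 9.81 = 160.9 N down at 0.21 m → arm 0.21 m, τ = 160.9 × 0.21 = 33.79 N·m clockwise.
Total clockwise load moment = 342 N·m.
The cable tension T acts at 1.24 m; only its component perpendicular to the boom, T sinθ, produces torque. sinθ = h/√(h²+d²) = 2.06/√(2.06²+1.24²) = 0.8568.
Στ = 0 ⇒ T × 1.24 × 0.8568 = 342 ⇒ T = 342 / 1.062 = 322 N.

T ≈ 322 N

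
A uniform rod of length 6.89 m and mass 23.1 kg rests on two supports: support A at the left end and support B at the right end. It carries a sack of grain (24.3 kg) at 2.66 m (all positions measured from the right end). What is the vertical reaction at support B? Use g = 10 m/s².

Taking torques about support A:
Beam weight: 23.1 × 10 = 231 N down at 3.445 m → arm 3.445 m, τ = 231 × 3.445 = 795.8 N·m clockwise.
Sack of grain: 24.3 × 10 = 243 N down at 2.66 m → arm 4.23 m, τ = 243 × 4.23 = 1028 N·m clockwise.
Net load moment about support A = 1824 N·m clockwise.
Reaction R at support B is upward at 0 m, arm 6.89 m → moment R × 6.89 counterclockwise.
Balancing moments: R × 6.89 = 1824, giving R = 265 N.

R_B ≈ 265 N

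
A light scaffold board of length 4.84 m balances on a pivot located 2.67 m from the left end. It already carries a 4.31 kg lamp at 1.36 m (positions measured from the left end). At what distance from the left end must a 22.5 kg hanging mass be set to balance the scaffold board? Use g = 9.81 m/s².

x ≈ 2.92 m from the left end

Sum moments about the pivot (at 2.67 m from the left end) (the support reaction has zero arm there).
Lamp: 4.31 × 9.81 = 42.28 N down at 1.36 m → arm 1.31 m, τ = 42.28 × 1.31 = 55.39 N·m counterclockwise.
Net moment of existing loads = 55.39 N·m counterclockwise.
The hanging mass weighs 22.5 × 9.81 = 220.7 N and must supply an equal clockwise moment, so its lever arm about the pivot is 55.39 / 220.7 = 0.251 m.
That puts it at 2.67 + 0.251 = 2.92 m from the left end.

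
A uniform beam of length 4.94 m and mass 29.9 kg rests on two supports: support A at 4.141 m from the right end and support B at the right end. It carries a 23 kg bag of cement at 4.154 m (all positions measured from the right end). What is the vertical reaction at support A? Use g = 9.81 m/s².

Sum moments about support B (its reaction then has zero moment arm).
Beam weight: 29.9 × 9.81 = 293.3 N down at 2.47 m → arm 2.47 m, τ = 293.3 × 2.47 = 724.5 N·m counterclockwise.
Bag of cement: 23 × 9.81 = 225.6 N down at 4.154 m → arm 4.154 m, τ = 225.6 × 4.154 = 937.1 N·m counterclockwise.
Net load moment about support B = 1662 N·m counterclockwise.
Reaction R at support A is upward at 4.141 m, arm 4.141 m → moment R × 4.141 clockwise.
Setting net torque to zero: R × 4.141 = 1662 → R = 401 N.

R_A ≈ 401 N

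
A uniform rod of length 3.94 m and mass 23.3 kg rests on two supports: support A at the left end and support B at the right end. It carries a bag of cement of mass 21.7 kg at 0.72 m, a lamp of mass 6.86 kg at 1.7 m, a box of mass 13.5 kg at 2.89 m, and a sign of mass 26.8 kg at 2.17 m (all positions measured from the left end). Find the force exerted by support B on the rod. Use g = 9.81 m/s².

Taking torques about support A:
Beam weight: 23.3 × 9.81 = 228.6 N down at 1.97 m → arm 1.97 m, τ = 228.6 × 1.97 = 450.3 N·m clockwise.
Bag of cement: 21.7 × 9.81 = 212.9 N down at 0.72 m → arm 0.72 m, τ = 212.9 × 0.72 = 153.3 N·m clockwise.
Lamp: 6.86 × 9.81 = 67.3 N down at 1.7 m → arm 1.7 m, τ = 67.3 × 1.7 = 114.4 N·m clockwise.
Box: 13.5 × 9.81 = 132.4 N down at 2.89 m → arm 2.89 m, τ = 132.4 × 2.89 = 382.6 N·m clockwise.
Sign: 26.8 × 9.81 = 262.9 N down at 2.17 m → arm 2.17 m, τ = 262.9 × 2.17 = 570.5 N·m clockwise.
Net load moment about support A = 1671 N·m clockwise.
Reaction R at support B is upward at 3.94 m, arm 3.94 m → moment R × 3.94 counterclockwise.
Balancing moments: R × 3.94 = 1671, giving R = 424 N.

R_B ≈ 424 N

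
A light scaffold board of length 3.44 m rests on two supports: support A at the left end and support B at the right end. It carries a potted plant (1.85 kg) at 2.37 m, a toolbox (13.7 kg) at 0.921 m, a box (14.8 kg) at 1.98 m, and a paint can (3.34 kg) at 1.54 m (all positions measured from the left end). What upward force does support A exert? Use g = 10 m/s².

R_A ≈ 187 N

Sum moments about support B (its reaction then has zero moment arm).
Potted plant: 1.85 × 10 = 18.5 N down at 2.37 m → arm 1.07 m, τ = 18.5 × 1.07 = 19.8 N·m counterclockwise.
Toolbox: 13.7 × 10 = 137 N down at 0.921 m → arm 2.519 m, τ = 137 × 2.519 = 345.1 N·m counterclockwise.
Box: 14.8 × 10 = 148 N down at 1.98 m → arm 1.46 m, τ = 148 × 1.46 = 216.1 N·m counterclockwise.
Paint can: 3.34 × 10 = 33.4 N down at 1.54 m → arm 1.9 m, τ = 33.4 × 1.9 = 63.46 N·m counterclockwise.
Net load moment about support B = 644.5 N·m counterclockwise.
Reaction R at support A is upward at 0 m, arm 3.44 m → moment R × 3.44 clockwise.
Στ = 0 ⇒ R × 3.44 = 644.5 ⇒ R = 187 N.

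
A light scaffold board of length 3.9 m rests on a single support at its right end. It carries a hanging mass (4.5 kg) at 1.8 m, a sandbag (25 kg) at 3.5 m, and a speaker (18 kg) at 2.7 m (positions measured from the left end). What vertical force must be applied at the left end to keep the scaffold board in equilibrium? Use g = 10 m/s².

F ≈ 105 N

Choose the right end as the axis so the unknown pivot reaction has zero arm there.
Hanging mass: 4.5 × 10 = 45 N down at 1.8 m → arm 2.1 m, τ = 45 × 2.1 = 94.5 N·m counterclockwise.
Sandbag: 25 × 10 = 250 N down at 3.5 m → arm 0.4 m, τ = 250 × 0.4 = 100 N·m counterclockwise.
Speaker: 18 × 10 = 180 N down at 2.7 m → arm 1.2 m, τ = 180 × 1.2 = 216 N·m counterclockwise.
Net moment of the loads = 410.5 N·m counterclockwise.
The upward force F acts at the left end, arm 3.9 m, giving F × 3.9 clockwise.
Balancing moments: F × 3.9 = 410.5, giving F = 410.5 / 3.9 = 105 N.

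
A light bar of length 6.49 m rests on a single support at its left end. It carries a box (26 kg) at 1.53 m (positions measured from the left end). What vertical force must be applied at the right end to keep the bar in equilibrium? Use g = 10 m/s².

Take moments about the left end.
Box: 26 × 10 = 260 N down at 1.53 m → arm 1.53 m, τ = 260 × 1.53 = 397.8 N·m clockwise.
Net moment of the loads = 397.8 N·m clockwise.
The upward force F acts at the right end, arm 6.49 m, giving F × 6.49 counterclockwise.
For rotational equilibrium, F × 6.49 = 397.8, so F = 397.8 / 6.49 = 61.3 N.

F ≈ 61.3 N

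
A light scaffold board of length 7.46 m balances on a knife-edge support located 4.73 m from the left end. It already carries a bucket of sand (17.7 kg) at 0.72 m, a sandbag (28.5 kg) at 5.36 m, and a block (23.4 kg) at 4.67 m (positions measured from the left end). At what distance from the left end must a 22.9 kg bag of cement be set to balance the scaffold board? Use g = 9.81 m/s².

x ≈ 7.11 m from the left end

Sum moments about the knife-edge support (at 4.73 m from the left end) (the support reaction has zero arm there).
Bucket of sand: 17.7 × 9.81 = 173.6 N down at 0.72 m → arm 4.01 m, τ = 173.6 × 4.01 = 696.1 N·m counterclockwise.
Sandbag: 28.5 × 9.81 = 279.6 N down at 5.36 m → arm 0.63 m, τ = 279.6 × 0.63 = 176.1 N·m clockwise.
Block: 23.4 × 9.81 = 229.6 N down at 4.67 m → arm 0.06 m, τ = 229.6 × 0.06 = 13.78 N·m counterclockwise.
Net moment of existing loads = 533.8 N·m counterclockwise.
The bag of cement weighs 22.9 × 9.81 = 224.6 N and must supply an equal clockwise moment, so its lever arm about the knife-edge support is 533.8 / 224.6 = 2.38 m.
That puts it at 4.73 + 2.38 = 7.11 m from the left end.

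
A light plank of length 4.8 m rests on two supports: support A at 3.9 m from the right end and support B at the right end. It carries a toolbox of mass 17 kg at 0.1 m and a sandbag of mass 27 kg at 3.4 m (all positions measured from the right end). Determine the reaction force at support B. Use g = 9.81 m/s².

R_B ≈ 196 N

Sum moments about support A (its reaction then has zero moment arm).
Toolbox: 17 × 9.81 = 166.8 N down at 0.1 m → arm 3.8 m, τ = 166.8 × 3.8 = 633.8 N·m clockwise.
Sandbag: 27 × 9.81 = 264.9 N down at 3.4 m → arm 0.5 m, τ = 264.9 × 0.5 = 132.4 N·m clockwise.
Net load moment about support A = 766.2 N·m clockwise.
Reaction R at support B is upward at 0 m, arm 3.9 m → moment R × 3.9 counterclockwise.
For rotational equilibrium, R × 3.9 = 766.2, so R = 196 N.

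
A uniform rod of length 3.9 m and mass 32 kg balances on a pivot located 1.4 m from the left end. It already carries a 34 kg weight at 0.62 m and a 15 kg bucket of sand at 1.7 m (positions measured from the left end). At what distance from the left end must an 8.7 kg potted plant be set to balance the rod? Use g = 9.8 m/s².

Take moments about the pivot (at 1.4 m from the left end).
Beam weight: 32 × 9.8 = 313.6 N down at 1.95 m → arm 0.55 m, τ = 313.6 × 0.55 = 172.5 N·m clockwise.
Weight: 34 × 9.8 = 333.2 N down at 0.62 m → arm 0.78 m, τ = 333.2 × 0.78 = 259.9 N·m counterclockwise.
Bucket of sand: 15 × 9.8 = 147 N down at 1.7 m → arm 0.3 m, τ = 147 × 0.3 = 44.1 N·m clockwise.
Net moment of existing loads = 43.3 N·m counterclockwise.
The potted plant weighs 8.7 × 9.8 = 85.26 N and must supply an equal clockwise moment, so its lever arm about the pivot is 43.3 / 85.26 = 0.508 m.
That puts it at 1.4 + 0.508 = 1.91 m from the left end.

x ≈ 1.91 m from the left end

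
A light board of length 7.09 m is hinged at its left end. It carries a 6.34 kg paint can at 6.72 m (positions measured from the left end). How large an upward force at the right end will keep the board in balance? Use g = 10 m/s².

F ≈ 60.1 N

About the left end:
Paint can: 6.34 × 10 = 63.4 N down at 6.72 m → arm 6.72 m, τ = 63.4 × 6.72 = 426 N·m clockwise.
Net moment of the loads = 426 N·m clockwise.
The upward force F acts at the right end, arm 7.09 m, giving F × 7.09 counterclockwise.
Στ = 0 ⇒ F × 7.09 = 426 ⇒ F = 426 / 7.09 = 60.1 N.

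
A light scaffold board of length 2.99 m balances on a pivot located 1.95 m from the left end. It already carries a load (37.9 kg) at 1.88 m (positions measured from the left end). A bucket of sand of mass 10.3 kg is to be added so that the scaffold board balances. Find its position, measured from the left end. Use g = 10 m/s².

Choose the pivot (at 1.95 m from the left end) as the axis so the support reaction has zero arm there.
Load: 37.9 × 10 = 379 N down at 1.88 m → arm 0.07 m, τ = 379 × 0.07 = 26.53 N·m counterclockwise.
Net moment of existing loads = 26.53 N·m counterclockwise.
The bucket of sand weighs 10.3 × 10 = 103 N and must supply an equal clockwise moment, so its lever arm about the pivot is 26.53 / 103 = 0.258 m.
That puts it at 1.95 + 0.258 = 2.21 m from the left end.

x ≈ 2.21 m from the left end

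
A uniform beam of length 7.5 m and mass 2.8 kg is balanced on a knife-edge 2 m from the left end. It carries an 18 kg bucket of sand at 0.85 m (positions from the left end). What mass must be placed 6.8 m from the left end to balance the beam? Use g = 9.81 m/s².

m ≈ 3.29 kg

Sum moments about the knife-edge (at 2 m from the left end) (the support reaction has zero arm there).
Beam weight: 2.8 × 9.81 = 27.47 N down at 3.75 m → arm 1.75 m, τ = 27.47 × 1.75 = 48.07 N·m clockwise.
Bucket of sand: 18 × 9.81 = 176.6 N down at 0.85 m → arm 1.15 m, τ = 176.6 × 1.15 = 203.1 N·m counterclockwise.
Net moment of known loads = 155 N·m counterclockwise.
An unknown mass m at 6.8 m has arm 4.8 m; its moment is m·g·4.8 clockwise.
Στ = 0 ⇒ m × 9.81 × 4.8 = 155 ⇒ m = 155 / (9.81 × 4.8) = 3.29 kg.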